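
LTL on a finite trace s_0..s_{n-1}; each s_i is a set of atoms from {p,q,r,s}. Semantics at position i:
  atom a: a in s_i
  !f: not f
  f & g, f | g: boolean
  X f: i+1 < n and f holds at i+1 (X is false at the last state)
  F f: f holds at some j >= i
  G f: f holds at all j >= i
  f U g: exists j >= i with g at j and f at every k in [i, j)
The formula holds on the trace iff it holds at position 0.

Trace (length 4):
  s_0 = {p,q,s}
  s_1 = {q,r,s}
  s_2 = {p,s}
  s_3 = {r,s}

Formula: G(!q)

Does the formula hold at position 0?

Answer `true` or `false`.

s_0={p,q,s}: G(!q)=False !q=False q=True
s_1={q,r,s}: G(!q)=False !q=False q=True
s_2={p,s}: G(!q)=True !q=True q=False
s_3={r,s}: G(!q)=True !q=True q=False

Answer: false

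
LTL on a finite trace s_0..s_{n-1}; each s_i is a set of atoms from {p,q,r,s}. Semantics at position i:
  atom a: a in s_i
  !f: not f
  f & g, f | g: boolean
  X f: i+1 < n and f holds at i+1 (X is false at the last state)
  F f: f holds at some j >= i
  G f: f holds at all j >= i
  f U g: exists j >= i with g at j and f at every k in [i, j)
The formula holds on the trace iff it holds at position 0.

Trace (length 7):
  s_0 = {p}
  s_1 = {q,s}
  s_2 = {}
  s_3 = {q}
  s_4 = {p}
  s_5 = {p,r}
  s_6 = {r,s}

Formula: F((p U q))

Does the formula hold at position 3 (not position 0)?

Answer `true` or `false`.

s_0={p}: F((p U q))=True (p U q)=True p=True q=False
s_1={q,s}: F((p U q))=True (p U q)=True p=False q=True
s_2={}: F((p U q))=True (p U q)=False p=False q=False
s_3={q}: F((p U q))=True (p U q)=True p=False q=True
s_4={p}: F((p U q))=False (p U q)=False p=True q=False
s_5={p,r}: F((p U q))=False (p U q)=False p=True q=False
s_6={r,s}: F((p U q))=False (p U q)=False p=False q=False
Evaluating at position 3: result = True

Answer: true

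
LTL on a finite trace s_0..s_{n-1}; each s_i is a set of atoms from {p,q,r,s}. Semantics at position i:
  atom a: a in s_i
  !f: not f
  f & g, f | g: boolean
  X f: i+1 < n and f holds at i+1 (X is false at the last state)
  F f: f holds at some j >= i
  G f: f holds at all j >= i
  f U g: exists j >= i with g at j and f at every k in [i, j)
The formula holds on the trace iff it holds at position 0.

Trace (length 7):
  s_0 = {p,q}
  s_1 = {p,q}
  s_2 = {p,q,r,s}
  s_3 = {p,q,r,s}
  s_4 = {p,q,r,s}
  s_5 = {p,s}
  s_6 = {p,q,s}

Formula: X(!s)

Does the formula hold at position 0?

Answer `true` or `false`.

s_0={p,q}: X(!s)=True !s=True s=False
s_1={p,q}: X(!s)=False !s=True s=False
s_2={p,q,r,s}: X(!s)=False !s=False s=True
s_3={p,q,r,s}: X(!s)=False !s=False s=True
s_4={p,q,r,s}: X(!s)=False !s=False s=True
s_5={p,s}: X(!s)=False !s=False s=True
s_6={p,q,s}: X(!s)=False !s=False s=True

Answer: true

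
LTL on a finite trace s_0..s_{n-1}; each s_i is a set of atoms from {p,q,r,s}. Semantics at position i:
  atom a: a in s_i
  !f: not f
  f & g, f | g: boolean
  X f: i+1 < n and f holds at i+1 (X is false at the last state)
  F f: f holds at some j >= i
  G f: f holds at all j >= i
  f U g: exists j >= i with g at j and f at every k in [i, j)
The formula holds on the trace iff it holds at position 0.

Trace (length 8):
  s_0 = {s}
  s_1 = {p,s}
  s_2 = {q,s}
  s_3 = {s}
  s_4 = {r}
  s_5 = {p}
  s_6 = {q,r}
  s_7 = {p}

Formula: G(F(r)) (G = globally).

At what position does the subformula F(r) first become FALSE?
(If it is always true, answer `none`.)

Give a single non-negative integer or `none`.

Answer: 7

Derivation:
s_0={s}: F(r)=True r=False
s_1={p,s}: F(r)=True r=False
s_2={q,s}: F(r)=True r=False
s_3={s}: F(r)=True r=False
s_4={r}: F(r)=True r=True
s_5={p}: F(r)=True r=False
s_6={q,r}: F(r)=True r=True
s_7={p}: F(r)=False r=False
G(F(r)) holds globally = False
First violation at position 7.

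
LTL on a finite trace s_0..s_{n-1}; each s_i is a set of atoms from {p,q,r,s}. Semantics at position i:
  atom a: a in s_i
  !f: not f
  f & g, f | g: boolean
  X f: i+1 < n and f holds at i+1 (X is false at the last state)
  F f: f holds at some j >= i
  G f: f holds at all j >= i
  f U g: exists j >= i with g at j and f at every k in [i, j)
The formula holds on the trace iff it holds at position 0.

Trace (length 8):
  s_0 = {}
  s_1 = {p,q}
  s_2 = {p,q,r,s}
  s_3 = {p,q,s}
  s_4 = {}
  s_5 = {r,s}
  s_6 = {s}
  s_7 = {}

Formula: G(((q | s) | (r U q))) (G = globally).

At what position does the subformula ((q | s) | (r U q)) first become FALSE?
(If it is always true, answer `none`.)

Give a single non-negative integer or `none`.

Answer: 0

Derivation:
s_0={}: ((q | s) | (r U q))=False (q | s)=False q=False s=False (r U q)=False r=False
s_1={p,q}: ((q | s) | (r U q))=True (q | s)=True q=True s=False (r U q)=True r=False
s_2={p,q,r,s}: ((q | s) | (r U q))=True (q | s)=True q=True s=True (r U q)=True r=True
s_3={p,q,s}: ((q | s) | (r U q))=True (q | s)=True q=True s=True (r U q)=True r=False
s_4={}: ((q | s) | (r U q))=False (q | s)=False q=False s=False (r U q)=False r=False
s_5={r,s}: ((q | s) | (r U q))=True (q | s)=True q=False s=True (r U q)=False r=True
s_6={s}: ((q | s) | (r U q))=True (q | s)=True q=False s=True (r U q)=False r=False
s_7={}: ((q | s) | (r U q))=False (q | s)=False q=False s=False (r U q)=False r=False
G(((q | s) | (r U q))) holds globally = False
First violation at position 0.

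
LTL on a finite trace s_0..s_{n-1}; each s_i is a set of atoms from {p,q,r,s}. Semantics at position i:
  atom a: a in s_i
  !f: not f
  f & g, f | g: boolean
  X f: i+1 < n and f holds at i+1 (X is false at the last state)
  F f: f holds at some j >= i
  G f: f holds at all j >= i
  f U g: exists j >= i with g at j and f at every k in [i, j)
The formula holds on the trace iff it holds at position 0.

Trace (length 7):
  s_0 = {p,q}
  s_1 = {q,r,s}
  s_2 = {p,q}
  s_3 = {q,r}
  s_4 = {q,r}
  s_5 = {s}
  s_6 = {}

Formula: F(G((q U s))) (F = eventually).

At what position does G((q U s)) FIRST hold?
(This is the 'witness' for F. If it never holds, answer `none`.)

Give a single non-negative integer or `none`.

s_0={p,q}: G((q U s))=False (q U s)=True q=True s=False
s_1={q,r,s}: G((q U s))=False (q U s)=True q=True s=True
s_2={p,q}: G((q U s))=False (q U s)=True q=True s=False
s_3={q,r}: G((q U s))=False (q U s)=True q=True s=False
s_4={q,r}: G((q U s))=False (q U s)=True q=True s=False
s_5={s}: G((q U s))=False (q U s)=True q=False s=True
s_6={}: G((q U s))=False (q U s)=False q=False s=False
F(G((q U s))) does not hold (no witness exists).

Answer: none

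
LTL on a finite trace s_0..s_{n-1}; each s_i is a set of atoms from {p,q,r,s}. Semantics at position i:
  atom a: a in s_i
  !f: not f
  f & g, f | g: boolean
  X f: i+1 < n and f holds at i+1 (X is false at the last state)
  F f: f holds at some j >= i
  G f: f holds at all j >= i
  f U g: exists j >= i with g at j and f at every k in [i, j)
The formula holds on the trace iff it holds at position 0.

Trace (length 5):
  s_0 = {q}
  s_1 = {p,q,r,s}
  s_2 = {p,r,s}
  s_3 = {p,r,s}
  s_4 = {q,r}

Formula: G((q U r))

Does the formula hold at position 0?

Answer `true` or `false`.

Answer: true

Derivation:
s_0={q}: G((q U r))=True (q U r)=True q=True r=False
s_1={p,q,r,s}: G((q U r))=True (q U r)=True q=True r=True
s_2={p,r,s}: G((q U r))=True (q U r)=True q=False r=True
s_3={p,r,s}: G((q U r))=True (q U r)=True q=False r=True
s_4={q,r}: G((q U r))=True (q U r)=True q=True r=True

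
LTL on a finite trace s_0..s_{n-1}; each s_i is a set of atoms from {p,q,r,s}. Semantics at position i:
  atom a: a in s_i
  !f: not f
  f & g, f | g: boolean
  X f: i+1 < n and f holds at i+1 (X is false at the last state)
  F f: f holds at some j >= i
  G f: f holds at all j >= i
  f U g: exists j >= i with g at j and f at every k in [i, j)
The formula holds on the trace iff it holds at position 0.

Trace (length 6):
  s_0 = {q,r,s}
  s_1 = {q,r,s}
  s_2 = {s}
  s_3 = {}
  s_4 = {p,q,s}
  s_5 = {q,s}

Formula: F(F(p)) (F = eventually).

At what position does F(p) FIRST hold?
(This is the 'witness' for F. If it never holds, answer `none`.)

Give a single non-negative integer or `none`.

s_0={q,r,s}: F(p)=True p=False
s_1={q,r,s}: F(p)=True p=False
s_2={s}: F(p)=True p=False
s_3={}: F(p)=True p=False
s_4={p,q,s}: F(p)=True p=True
s_5={q,s}: F(p)=False p=False
F(F(p)) holds; first witness at position 0.

Answer: 0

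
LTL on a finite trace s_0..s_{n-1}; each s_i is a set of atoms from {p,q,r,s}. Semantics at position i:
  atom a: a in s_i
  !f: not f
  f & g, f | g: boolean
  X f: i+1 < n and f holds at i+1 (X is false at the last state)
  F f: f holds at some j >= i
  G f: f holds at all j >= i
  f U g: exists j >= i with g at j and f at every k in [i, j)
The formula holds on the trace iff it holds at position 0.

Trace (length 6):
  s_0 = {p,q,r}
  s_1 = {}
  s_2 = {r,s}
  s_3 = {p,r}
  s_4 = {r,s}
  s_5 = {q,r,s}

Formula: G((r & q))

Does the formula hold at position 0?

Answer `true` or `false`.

s_0={p,q,r}: G((r & q))=False (r & q)=True r=True q=True
s_1={}: G((r & q))=False (r & q)=False r=False q=False
s_2={r,s}: G((r & q))=False (r & q)=False r=True q=False
s_3={p,r}: G((r & q))=False (r & q)=False r=True q=False
s_4={r,s}: G((r & q))=False (r & q)=False r=True q=False
s_5={q,r,s}: G((r & q))=True (r & q)=True r=True q=True

Answer: false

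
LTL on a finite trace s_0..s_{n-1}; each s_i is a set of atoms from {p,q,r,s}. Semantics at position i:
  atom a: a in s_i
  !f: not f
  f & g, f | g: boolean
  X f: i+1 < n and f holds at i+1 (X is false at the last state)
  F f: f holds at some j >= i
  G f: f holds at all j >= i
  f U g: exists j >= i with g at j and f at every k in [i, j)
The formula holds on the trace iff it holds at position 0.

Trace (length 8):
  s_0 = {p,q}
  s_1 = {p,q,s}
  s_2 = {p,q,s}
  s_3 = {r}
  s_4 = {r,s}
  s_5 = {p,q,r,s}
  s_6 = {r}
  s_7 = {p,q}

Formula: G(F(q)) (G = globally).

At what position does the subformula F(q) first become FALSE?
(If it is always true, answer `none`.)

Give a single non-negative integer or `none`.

Answer: none

Derivation:
s_0={p,q}: F(q)=True q=True
s_1={p,q,s}: F(q)=True q=True
s_2={p,q,s}: F(q)=True q=True
s_3={r}: F(q)=True q=False
s_4={r,s}: F(q)=True q=False
s_5={p,q,r,s}: F(q)=True q=True
s_6={r}: F(q)=True q=False
s_7={p,q}: F(q)=True q=True
G(F(q)) holds globally = True
No violation — formula holds at every position.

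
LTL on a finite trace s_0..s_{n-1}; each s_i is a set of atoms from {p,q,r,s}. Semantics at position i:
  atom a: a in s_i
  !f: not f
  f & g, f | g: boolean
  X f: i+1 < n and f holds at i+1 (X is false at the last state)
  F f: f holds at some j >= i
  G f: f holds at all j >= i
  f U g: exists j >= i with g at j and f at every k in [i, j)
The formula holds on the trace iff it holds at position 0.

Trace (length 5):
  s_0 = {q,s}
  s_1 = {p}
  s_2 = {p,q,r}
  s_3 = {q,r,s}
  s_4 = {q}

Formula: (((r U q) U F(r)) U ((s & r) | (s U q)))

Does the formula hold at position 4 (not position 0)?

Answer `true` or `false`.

s_0={q,s}: (((r U q) U F(r)) U ((s & r) | (s U q)))=True ((r U q) U F(r))=True (r U q)=True r=False q=True F(r)=True ((s & r) | (s U q))=True (s & r)=False s=True (s U q)=True
s_1={p}: (((r U q) U F(r)) U ((s & r) | (s U q)))=True ((r U q) U F(r))=True (r U q)=False r=False q=False F(r)=True ((s & r) | (s U q))=False (s & r)=False s=False (s U q)=False
s_2={p,q,r}: (((r U q) U F(r)) U ((s & r) | (s U q)))=True ((r U q) U F(r))=True (r U q)=True r=True q=True F(r)=True ((s & r) | (s U q))=True (s & r)=False s=False (s U q)=True
s_3={q,r,s}: (((r U q) U F(r)) U ((s & r) | (s U q)))=True ((r U q) U F(r))=True (r U q)=True r=True q=True F(r)=True ((s & r) | (s U q))=True (s & r)=True s=True (s U q)=True
s_4={q}: (((r U q) U F(r)) U ((s & r) | (s U q)))=True ((r U q) U F(r))=False (r U q)=True r=False q=True F(r)=False ((s & r) | (s U q))=True (s & r)=False s=False (s U q)=True
Evaluating at position 4: result = True

Answer: true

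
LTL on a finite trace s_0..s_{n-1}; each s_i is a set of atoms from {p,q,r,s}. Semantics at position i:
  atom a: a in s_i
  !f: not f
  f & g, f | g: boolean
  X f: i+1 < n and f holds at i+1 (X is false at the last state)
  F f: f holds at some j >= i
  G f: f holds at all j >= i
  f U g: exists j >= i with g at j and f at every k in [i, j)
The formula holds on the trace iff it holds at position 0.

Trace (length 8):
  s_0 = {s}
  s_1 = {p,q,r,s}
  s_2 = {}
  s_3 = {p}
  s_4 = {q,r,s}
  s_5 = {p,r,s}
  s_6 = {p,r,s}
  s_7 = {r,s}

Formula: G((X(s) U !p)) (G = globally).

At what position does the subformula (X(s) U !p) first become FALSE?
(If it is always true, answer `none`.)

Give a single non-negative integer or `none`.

s_0={s}: (X(s) U !p)=True X(s)=True s=True !p=True p=False
s_1={p,q,r,s}: (X(s) U !p)=False X(s)=False s=True !p=False p=True
s_2={}: (X(s) U !p)=True X(s)=False s=False !p=True p=False
s_3={p}: (X(s) U !p)=True X(s)=True s=False !p=False p=True
s_4={q,r,s}: (X(s) U !p)=True X(s)=True s=True !p=True p=False
s_5={p,r,s}: (X(s) U !p)=True X(s)=True s=True !p=False p=True
s_6={p,r,s}: (X(s) U !p)=True X(s)=True s=True !p=False p=True
s_7={r,s}: (X(s) U !p)=True X(s)=False s=True !p=True p=False
G((X(s) U !p)) holds globally = False
First violation at position 1.

Answer: 1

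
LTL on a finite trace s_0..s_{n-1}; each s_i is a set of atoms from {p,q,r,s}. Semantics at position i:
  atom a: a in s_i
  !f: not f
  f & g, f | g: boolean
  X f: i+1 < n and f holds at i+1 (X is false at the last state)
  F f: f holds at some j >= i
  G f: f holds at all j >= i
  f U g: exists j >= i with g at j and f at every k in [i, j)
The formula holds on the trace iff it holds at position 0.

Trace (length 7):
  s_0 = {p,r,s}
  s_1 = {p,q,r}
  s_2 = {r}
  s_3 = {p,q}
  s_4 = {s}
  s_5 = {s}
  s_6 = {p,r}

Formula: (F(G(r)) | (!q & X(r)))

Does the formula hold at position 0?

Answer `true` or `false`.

Answer: true

Derivation:
s_0={p,r,s}: (F(G(r)) | (!q & X(r)))=True F(G(r))=True G(r)=False r=True (!q & X(r))=True !q=True q=False X(r)=True
s_1={p,q,r}: (F(G(r)) | (!q & X(r)))=True F(G(r))=True G(r)=False r=True (!q & X(r))=False !q=False q=True X(r)=True
s_2={r}: (F(G(r)) | (!q & X(r)))=True F(G(r))=True G(r)=False r=True (!q & X(r))=False !q=True q=False X(r)=False
s_3={p,q}: (F(G(r)) | (!q & X(r)))=True F(G(r))=True G(r)=False r=False (!q & X(r))=False !q=False q=True X(r)=False
s_4={s}: (F(G(r)) | (!q & X(r)))=True F(G(r))=True G(r)=False r=False (!q & X(r))=False !q=True q=False X(r)=False
s_5={s}: (F(G(r)) | (!q & X(r)))=True F(G(r))=True G(r)=False r=False (!q & X(r))=True !q=True q=False X(r)=True
s_6={p,r}: (F(G(r)) | (!q & X(r)))=True F(G(r))=True G(r)=True r=True (!q & X(r))=False !q=True q=False X(r)=False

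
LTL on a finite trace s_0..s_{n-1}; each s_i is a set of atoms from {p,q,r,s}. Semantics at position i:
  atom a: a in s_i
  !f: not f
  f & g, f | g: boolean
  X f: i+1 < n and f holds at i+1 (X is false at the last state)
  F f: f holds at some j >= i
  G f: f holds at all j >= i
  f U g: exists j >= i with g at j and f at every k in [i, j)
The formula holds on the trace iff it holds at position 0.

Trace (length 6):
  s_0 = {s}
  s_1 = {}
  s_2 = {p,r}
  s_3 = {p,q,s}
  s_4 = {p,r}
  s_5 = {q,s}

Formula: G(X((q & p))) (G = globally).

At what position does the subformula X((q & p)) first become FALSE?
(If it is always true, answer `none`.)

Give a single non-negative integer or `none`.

Answer: 0

Derivation:
s_0={s}: X((q & p))=False (q & p)=False q=False p=False
s_1={}: X((q & p))=False (q & p)=False q=False p=False
s_2={p,r}: X((q & p))=True (q & p)=False q=False p=True
s_3={p,q,s}: X((q & p))=False (q & p)=True q=True p=True
s_4={p,r}: X((q & p))=False (q & p)=False q=False p=True
s_5={q,s}: X((q & p))=False (q & p)=False q=True p=False
G(X((q & p))) holds globally = False
First violation at position 0.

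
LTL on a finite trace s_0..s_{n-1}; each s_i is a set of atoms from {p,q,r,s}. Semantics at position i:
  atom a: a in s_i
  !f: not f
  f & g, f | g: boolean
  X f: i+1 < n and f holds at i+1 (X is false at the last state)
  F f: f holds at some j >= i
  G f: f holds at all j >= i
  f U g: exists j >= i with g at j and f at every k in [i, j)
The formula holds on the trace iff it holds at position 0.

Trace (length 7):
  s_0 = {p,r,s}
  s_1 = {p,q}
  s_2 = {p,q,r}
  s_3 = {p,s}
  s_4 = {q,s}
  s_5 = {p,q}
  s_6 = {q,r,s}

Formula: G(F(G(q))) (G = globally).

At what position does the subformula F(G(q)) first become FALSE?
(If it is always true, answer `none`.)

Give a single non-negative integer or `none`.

Answer: none

Derivation:
s_0={p,r,s}: F(G(q))=True G(q)=False q=False
s_1={p,q}: F(G(q))=True G(q)=False q=True
s_2={p,q,r}: F(G(q))=True G(q)=False q=True
s_3={p,s}: F(G(q))=True G(q)=False q=False
s_4={q,s}: F(G(q))=True G(q)=True q=True
s_5={p,q}: F(G(q))=True G(q)=True q=True
s_6={q,r,s}: F(G(q))=True G(q)=True q=True
G(F(G(q))) holds globally = True
No violation — formula holds at every position.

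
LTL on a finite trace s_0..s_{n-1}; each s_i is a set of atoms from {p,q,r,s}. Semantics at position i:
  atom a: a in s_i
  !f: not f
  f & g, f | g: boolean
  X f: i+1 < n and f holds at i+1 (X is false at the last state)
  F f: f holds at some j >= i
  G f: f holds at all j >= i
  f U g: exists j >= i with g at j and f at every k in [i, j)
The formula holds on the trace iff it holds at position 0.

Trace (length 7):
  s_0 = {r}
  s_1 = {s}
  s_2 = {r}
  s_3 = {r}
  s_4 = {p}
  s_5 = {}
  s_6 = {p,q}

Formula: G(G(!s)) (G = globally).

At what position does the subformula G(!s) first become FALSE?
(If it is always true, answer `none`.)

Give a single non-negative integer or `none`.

Answer: 0

Derivation:
s_0={r}: G(!s)=False !s=True s=False
s_1={s}: G(!s)=False !s=False s=True
s_2={r}: G(!s)=True !s=True s=False
s_3={r}: G(!s)=True !s=True s=False
s_4={p}: G(!s)=True !s=True s=False
s_5={}: G(!s)=True !s=True s=False
s_6={p,q}: G(!s)=True !s=True s=False
G(G(!s)) holds globally = False
First violation at position 0.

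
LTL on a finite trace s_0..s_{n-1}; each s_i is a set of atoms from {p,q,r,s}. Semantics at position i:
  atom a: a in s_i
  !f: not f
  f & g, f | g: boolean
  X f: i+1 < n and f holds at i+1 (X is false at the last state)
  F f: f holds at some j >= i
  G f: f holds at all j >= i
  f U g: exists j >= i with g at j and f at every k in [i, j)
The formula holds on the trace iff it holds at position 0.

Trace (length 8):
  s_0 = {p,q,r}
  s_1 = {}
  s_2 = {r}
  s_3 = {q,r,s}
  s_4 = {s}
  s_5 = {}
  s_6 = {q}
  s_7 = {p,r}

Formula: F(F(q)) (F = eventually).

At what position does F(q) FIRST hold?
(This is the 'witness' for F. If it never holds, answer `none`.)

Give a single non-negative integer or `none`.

Answer: 0

Derivation:
s_0={p,q,r}: F(q)=True q=True
s_1={}: F(q)=True q=False
s_2={r}: F(q)=True q=False
s_3={q,r,s}: F(q)=True q=True
s_4={s}: F(q)=True q=False
s_5={}: F(q)=True q=False
s_6={q}: F(q)=True q=True
s_7={p,r}: F(q)=False q=False
F(F(q)) holds; first witness at position 0.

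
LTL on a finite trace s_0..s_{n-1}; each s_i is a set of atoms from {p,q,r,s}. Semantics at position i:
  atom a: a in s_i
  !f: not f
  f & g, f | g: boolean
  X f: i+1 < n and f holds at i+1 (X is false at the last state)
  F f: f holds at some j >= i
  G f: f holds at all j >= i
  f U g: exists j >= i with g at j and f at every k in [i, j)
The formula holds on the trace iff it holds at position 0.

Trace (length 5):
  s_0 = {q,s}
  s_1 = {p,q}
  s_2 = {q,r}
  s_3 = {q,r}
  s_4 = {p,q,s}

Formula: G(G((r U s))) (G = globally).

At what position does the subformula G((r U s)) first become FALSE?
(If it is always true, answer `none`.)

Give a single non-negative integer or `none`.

Answer: 0

Derivation:
s_0={q,s}: G((r U s))=False (r U s)=True r=False s=True
s_1={p,q}: G((r U s))=False (r U s)=False r=False s=False
s_2={q,r}: G((r U s))=True (r U s)=True r=True s=False
s_3={q,r}: G((r U s))=True (r U s)=True r=True s=False
s_4={p,q,s}: G((r U s))=True (r U s)=True r=False s=True
G(G((r U s))) holds globally = False
First violation at position 0.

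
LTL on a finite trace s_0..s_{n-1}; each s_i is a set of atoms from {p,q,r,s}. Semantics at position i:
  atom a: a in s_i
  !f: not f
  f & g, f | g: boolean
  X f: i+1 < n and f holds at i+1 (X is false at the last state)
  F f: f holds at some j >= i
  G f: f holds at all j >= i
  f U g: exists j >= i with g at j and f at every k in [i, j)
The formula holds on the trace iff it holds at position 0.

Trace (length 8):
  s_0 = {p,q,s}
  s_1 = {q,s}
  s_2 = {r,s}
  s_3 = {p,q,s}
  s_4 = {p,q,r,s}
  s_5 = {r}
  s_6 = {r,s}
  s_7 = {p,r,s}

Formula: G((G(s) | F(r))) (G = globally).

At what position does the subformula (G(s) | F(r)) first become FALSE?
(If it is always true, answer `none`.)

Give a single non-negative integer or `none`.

Answer: none

Derivation:
s_0={p,q,s}: (G(s) | F(r))=True G(s)=False s=True F(r)=True r=False
s_1={q,s}: (G(s) | F(r))=True G(s)=False s=True F(r)=True r=False
s_2={r,s}: (G(s) | F(r))=True G(s)=False s=True F(r)=True r=True
s_3={p,q,s}: (G(s) | F(r))=True G(s)=False s=True F(r)=True r=False
s_4={p,q,r,s}: (G(s) | F(r))=True G(s)=False s=True F(r)=True r=True
s_5={r}: (G(s) | F(r))=True G(s)=False s=False F(r)=True r=True
s_6={r,s}: (G(s) | F(r))=True G(s)=True s=True F(r)=True r=True
s_7={p,r,s}: (G(s) | F(r))=True G(s)=True s=True F(r)=True r=True
G((G(s) | F(r))) holds globally = True
No violation — formula holds at every position.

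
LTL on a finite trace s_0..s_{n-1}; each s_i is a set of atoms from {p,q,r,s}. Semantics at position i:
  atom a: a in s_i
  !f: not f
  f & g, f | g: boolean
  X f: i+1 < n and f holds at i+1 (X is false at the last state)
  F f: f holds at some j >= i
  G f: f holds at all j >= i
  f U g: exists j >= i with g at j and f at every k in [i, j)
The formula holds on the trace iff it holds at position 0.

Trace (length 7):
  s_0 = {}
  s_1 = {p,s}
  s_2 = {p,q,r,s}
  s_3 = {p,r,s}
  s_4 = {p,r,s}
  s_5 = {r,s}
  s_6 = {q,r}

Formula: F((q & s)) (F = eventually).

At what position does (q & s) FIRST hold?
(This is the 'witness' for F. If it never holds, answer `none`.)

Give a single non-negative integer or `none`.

Answer: 2

Derivation:
s_0={}: (q & s)=False q=False s=False
s_1={p,s}: (q & s)=False q=False s=True
s_2={p,q,r,s}: (q & s)=True q=True s=True
s_3={p,r,s}: (q & s)=False q=False s=True
s_4={p,r,s}: (q & s)=False q=False s=True
s_5={r,s}: (q & s)=False q=False s=True
s_6={q,r}: (q & s)=False q=True s=False
F((q & s)) holds; first witness at position 2.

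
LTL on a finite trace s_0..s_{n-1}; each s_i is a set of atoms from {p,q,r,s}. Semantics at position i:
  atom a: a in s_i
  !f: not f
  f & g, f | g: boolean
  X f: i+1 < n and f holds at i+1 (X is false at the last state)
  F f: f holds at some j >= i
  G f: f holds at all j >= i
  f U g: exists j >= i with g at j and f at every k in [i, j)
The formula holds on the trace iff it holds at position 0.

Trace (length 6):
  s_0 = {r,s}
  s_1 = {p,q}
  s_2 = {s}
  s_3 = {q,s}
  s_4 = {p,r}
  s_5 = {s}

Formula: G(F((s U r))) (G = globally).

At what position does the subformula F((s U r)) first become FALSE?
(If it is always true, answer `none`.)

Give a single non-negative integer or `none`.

s_0={r,s}: F((s U r))=True (s U r)=True s=True r=True
s_1={p,q}: F((s U r))=True (s U r)=False s=False r=False
s_2={s}: F((s U r))=True (s U r)=True s=True r=False
s_3={q,s}: F((s U r))=True (s U r)=True s=True r=False
s_4={p,r}: F((s U r))=True (s U r)=True s=False r=True
s_5={s}: F((s U r))=False (s U r)=False s=True r=False
G(F((s U r))) holds globally = False
First violation at position 5.

Answer: 5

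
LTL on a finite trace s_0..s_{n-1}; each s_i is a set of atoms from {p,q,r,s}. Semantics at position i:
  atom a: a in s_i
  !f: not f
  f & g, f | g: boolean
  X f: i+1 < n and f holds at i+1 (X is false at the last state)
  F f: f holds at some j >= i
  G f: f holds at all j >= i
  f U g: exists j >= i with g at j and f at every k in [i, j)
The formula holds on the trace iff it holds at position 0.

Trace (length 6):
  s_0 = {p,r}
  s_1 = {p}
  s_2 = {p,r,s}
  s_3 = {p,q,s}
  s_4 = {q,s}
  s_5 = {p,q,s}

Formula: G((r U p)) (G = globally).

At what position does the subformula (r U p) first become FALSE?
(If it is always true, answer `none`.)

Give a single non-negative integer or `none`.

s_0={p,r}: (r U p)=True r=True p=True
s_1={p}: (r U p)=True r=False p=True
s_2={p,r,s}: (r U p)=True r=True p=True
s_3={p,q,s}: (r U p)=True r=False p=True
s_4={q,s}: (r U p)=False r=False p=False
s_5={p,q,s}: (r U p)=True r=False p=True
G((r U p)) holds globally = False
First violation at position 4.

Answer: 4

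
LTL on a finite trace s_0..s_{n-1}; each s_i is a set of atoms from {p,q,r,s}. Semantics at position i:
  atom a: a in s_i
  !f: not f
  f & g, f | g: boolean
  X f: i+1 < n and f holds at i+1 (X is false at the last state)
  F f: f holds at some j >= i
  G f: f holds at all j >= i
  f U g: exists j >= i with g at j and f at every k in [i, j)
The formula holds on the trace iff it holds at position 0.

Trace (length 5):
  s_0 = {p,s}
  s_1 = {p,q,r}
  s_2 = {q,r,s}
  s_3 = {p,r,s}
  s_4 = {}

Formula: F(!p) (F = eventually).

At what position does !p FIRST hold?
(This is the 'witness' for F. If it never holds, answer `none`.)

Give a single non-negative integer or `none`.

s_0={p,s}: !p=False p=True
s_1={p,q,r}: !p=False p=True
s_2={q,r,s}: !p=True p=False
s_3={p,r,s}: !p=False p=True
s_4={}: !p=True p=False
F(!p) holds; first witness at position 2.

Answer: 2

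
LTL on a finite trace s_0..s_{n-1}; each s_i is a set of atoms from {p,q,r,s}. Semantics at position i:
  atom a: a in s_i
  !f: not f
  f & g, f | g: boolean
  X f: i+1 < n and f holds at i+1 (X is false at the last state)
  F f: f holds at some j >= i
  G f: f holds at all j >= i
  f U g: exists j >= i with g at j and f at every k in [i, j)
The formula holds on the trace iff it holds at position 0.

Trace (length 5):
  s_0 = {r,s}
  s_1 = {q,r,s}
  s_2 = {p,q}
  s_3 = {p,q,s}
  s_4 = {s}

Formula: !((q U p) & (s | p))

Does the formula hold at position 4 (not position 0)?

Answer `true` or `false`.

s_0={r,s}: !((q U p) & (s | p))=True ((q U p) & (s | p))=False (q U p)=False q=False p=False (s | p)=True s=True
s_1={q,r,s}: !((q U p) & (s | p))=False ((q U p) & (s | p))=True (q U p)=True q=True p=False (s | p)=True s=True
s_2={p,q}: !((q U p) & (s | p))=False ((q U p) & (s | p))=True (q U p)=True q=True p=True (s | p)=True s=False
s_3={p,q,s}: !((q U p) & (s | p))=False ((q U p) & (s | p))=True (q U p)=True q=True p=True (s | p)=True s=True
s_4={s}: !((q U p) & (s | p))=True ((q U p) & (s | p))=False (q U p)=False q=False p=False (s | p)=True s=True
Evaluating at position 4: result = True

Answer: true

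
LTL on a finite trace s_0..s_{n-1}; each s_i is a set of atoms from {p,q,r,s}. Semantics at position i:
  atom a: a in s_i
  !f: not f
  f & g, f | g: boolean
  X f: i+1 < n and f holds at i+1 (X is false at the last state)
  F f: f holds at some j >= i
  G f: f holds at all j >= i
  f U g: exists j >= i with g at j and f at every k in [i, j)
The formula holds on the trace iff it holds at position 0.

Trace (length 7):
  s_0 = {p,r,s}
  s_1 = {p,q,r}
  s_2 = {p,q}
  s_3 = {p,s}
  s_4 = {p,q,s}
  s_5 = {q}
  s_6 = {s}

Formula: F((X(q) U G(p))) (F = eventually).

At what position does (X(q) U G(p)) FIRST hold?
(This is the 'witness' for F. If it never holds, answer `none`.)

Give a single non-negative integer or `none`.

s_0={p,r,s}: (X(q) U G(p))=False X(q)=True q=False G(p)=False p=True
s_1={p,q,r}: (X(q) U G(p))=False X(q)=True q=True G(p)=False p=True
s_2={p,q}: (X(q) U G(p))=False X(q)=False q=True G(p)=False p=True
s_3={p,s}: (X(q) U G(p))=False X(q)=True q=False G(p)=False p=True
s_4={p,q,s}: (X(q) U G(p))=False X(q)=True q=True G(p)=False p=True
s_5={q}: (X(q) U G(p))=False X(q)=False q=True G(p)=False p=False
s_6={s}: (X(q) U G(p))=False X(q)=False q=False G(p)=False p=False
F((X(q) U G(p))) does not hold (no witness exists).

Answer: none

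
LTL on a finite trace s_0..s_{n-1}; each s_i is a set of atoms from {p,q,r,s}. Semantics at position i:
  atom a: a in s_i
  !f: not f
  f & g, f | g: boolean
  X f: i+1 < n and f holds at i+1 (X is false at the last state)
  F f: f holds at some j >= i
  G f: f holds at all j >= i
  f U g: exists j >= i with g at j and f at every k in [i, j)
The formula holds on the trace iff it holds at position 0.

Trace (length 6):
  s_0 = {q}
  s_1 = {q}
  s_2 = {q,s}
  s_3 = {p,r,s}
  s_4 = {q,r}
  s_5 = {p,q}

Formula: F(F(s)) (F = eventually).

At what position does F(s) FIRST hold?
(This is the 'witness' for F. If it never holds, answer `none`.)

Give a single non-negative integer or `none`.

s_0={q}: F(s)=True s=False
s_1={q}: F(s)=True s=False
s_2={q,s}: F(s)=True s=True
s_3={p,r,s}: F(s)=True s=True
s_4={q,r}: F(s)=False s=False
s_5={p,q}: F(s)=False s=False
F(F(s)) holds; first witness at position 0.

Answer: 0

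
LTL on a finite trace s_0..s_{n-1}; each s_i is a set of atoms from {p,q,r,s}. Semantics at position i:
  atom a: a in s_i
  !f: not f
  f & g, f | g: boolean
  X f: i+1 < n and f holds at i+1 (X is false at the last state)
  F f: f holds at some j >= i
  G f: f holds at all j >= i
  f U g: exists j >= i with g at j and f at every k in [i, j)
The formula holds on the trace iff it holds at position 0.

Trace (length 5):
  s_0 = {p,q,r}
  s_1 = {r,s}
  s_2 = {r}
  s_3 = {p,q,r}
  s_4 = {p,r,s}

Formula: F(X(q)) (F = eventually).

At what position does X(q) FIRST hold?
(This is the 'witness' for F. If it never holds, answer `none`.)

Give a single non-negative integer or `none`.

s_0={p,q,r}: X(q)=False q=True
s_1={r,s}: X(q)=False q=False
s_2={r}: X(q)=True q=False
s_3={p,q,r}: X(q)=False q=True
s_4={p,r,s}: X(q)=False q=False
F(X(q)) holds; first witness at position 2.

Answer: 2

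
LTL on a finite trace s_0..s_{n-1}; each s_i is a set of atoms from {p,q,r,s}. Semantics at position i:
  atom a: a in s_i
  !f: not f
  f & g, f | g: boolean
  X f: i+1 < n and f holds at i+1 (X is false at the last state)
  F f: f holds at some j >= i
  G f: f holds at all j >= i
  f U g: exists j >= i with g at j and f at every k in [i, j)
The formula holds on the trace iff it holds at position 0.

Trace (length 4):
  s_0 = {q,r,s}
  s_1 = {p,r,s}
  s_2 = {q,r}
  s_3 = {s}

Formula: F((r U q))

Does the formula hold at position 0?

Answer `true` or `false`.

Answer: true

Derivation:
s_0={q,r,s}: F((r U q))=True (r U q)=True r=True q=True
s_1={p,r,s}: F((r U q))=True (r U q)=True r=True q=False
s_2={q,r}: F((r U q))=True (r U q)=True r=True q=True
s_3={s}: F((r U q))=False (r U q)=False r=False q=False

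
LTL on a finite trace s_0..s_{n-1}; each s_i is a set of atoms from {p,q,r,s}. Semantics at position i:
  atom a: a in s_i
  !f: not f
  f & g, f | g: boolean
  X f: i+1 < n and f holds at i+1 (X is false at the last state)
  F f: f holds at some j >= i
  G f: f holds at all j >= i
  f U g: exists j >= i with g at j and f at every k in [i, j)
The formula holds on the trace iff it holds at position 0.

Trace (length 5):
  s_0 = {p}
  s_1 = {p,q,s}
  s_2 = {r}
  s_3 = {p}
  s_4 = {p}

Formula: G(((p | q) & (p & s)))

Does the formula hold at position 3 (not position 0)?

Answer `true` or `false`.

Answer: false

Derivation:
s_0={p}: G(((p | q) & (p & s)))=False ((p | q) & (p & s))=False (p | q)=True p=True q=False (p & s)=False s=False
s_1={p,q,s}: G(((p | q) & (p & s)))=False ((p | q) & (p & s))=True (p | q)=True p=True q=True (p & s)=True s=True
s_2={r}: G(((p | q) & (p & s)))=False ((p | q) & (p & s))=False (p | q)=False p=False q=False (p & s)=False s=False
s_3={p}: G(((p | q) & (p & s)))=False ((p | q) & (p & s))=False (p | q)=True p=True q=False (p & s)=False s=False
s_4={p}: G(((p | q) & (p & s)))=False ((p | q) & (p & s))=False (p | q)=True p=True q=False (p & s)=False s=False
Evaluating at position 3: result = False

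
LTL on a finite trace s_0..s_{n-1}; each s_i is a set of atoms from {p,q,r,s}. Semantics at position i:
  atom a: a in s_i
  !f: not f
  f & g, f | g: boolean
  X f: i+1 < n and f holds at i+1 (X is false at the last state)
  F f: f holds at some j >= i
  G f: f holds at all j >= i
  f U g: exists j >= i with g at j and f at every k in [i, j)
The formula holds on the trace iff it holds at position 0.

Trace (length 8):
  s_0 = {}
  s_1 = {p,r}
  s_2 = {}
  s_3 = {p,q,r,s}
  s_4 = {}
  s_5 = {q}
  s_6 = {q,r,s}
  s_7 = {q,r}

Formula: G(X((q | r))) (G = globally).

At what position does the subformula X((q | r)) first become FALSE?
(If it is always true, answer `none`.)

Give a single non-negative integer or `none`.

Answer: 1

Derivation:
s_0={}: X((q | r))=True (q | r)=False q=False r=False
s_1={p,r}: X((q | r))=False (q | r)=True q=False r=True
s_2={}: X((q | r))=True (q | r)=False q=False r=False
s_3={p,q,r,s}: X((q | r))=False (q | r)=True q=True r=True
s_4={}: X((q | r))=True (q | r)=False q=False r=False
s_5={q}: X((q | r))=True (q | r)=True q=True r=False
s_6={q,r,s}: X((q | r))=True (q | r)=True q=True r=True
s_7={q,r}: X((q | r))=False (q | r)=True q=True r=True
G(X((q | r))) holds globally = False
First violation at position 1.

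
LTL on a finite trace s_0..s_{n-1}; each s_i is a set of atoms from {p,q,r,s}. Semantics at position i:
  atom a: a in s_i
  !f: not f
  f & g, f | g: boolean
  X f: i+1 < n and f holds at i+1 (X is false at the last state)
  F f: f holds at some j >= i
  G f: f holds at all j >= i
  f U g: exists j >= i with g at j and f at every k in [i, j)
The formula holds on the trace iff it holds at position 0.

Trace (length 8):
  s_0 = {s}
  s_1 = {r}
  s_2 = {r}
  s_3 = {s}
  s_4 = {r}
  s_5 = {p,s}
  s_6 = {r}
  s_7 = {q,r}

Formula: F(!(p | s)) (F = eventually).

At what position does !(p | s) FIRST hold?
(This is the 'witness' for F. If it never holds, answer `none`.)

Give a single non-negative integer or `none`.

Answer: 1

Derivation:
s_0={s}: !(p | s)=False (p | s)=True p=False s=True
s_1={r}: !(p | s)=True (p | s)=False p=False s=False
s_2={r}: !(p | s)=True (p | s)=False p=False s=False
s_3={s}: !(p | s)=False (p | s)=True p=False s=True
s_4={r}: !(p | s)=True (p | s)=False p=False s=False
s_5={p,s}: !(p | s)=False (p | s)=True p=True s=True
s_6={r}: !(p | s)=True (p | s)=False p=False s=False
s_7={q,r}: !(p | s)=True (p | s)=False p=False s=False
F(!(p | s)) holds; first witness at position 1.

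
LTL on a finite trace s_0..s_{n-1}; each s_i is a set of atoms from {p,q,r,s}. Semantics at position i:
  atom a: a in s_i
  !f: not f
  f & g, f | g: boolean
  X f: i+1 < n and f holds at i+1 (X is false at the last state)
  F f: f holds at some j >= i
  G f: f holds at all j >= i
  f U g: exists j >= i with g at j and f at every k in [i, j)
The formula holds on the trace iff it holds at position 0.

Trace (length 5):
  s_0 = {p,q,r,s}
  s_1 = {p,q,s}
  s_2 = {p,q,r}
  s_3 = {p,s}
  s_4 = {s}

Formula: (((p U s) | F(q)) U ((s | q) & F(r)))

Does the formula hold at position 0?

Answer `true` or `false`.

Answer: true

Derivation:
s_0={p,q,r,s}: (((p U s) | F(q)) U ((s | q) & F(r)))=True ((p U s) | F(q))=True (p U s)=True p=True s=True F(q)=True q=True ((s | q) & F(r))=True (s | q)=True F(r)=True r=True
s_1={p,q,s}: (((p U s) | F(q)) U ((s | q) & F(r)))=True ((p U s) | F(q))=True (p U s)=True p=True s=True F(q)=True q=True ((s | q) & F(r))=True (s | q)=True F(r)=True r=False
s_2={p,q,r}: (((p U s) | F(q)) U ((s | q) & F(r)))=True ((p U s) | F(q))=True (p U s)=True p=True s=False F(q)=True q=True ((s | q) & F(r))=True (s | q)=True F(r)=True r=True
s_3={p,s}: (((p U s) | F(q)) U ((s | q) & F(r)))=False ((p U s) | F(q))=True (p U s)=True p=True s=True F(q)=False q=False ((s | q) & F(r))=False (s | q)=True F(r)=False r=False
s_4={s}: (((p U s) | F(q)) U ((s | q) & F(r)))=False ((p U s) | F(q))=True (p U s)=True p=False s=True F(q)=False q=False ((s | q) & F(r))=False (s | q)=True F(r)=False r=False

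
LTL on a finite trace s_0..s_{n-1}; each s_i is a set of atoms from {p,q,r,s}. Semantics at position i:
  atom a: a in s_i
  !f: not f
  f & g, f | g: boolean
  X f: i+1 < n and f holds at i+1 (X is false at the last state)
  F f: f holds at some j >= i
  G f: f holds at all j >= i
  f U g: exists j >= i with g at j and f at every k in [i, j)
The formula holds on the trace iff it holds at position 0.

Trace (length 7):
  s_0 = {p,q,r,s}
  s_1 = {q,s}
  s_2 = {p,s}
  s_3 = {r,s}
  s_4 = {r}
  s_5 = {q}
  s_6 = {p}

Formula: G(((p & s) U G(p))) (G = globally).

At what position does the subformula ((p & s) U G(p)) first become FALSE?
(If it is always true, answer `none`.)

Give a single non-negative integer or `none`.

Answer: 0

Derivation:
s_0={p,q,r,s}: ((p & s) U G(p))=False (p & s)=True p=True s=True G(p)=False
s_1={q,s}: ((p & s) U G(p))=False (p & s)=False p=False s=True G(p)=False
s_2={p,s}: ((p & s) U G(p))=False (p & s)=True p=True s=True G(p)=False
s_3={r,s}: ((p & s) U G(p))=False (p & s)=False p=False s=True G(p)=False
s_4={r}: ((p & s) U G(p))=False (p & s)=False p=False s=False G(p)=False
s_5={q}: ((p & s) U G(p))=False (p & s)=False p=False s=False G(p)=False
s_6={p}: ((p & s) U G(p))=True (p & s)=False p=True s=False G(p)=True
G(((p & s) U G(p))) holds globally = False
First violation at position 0.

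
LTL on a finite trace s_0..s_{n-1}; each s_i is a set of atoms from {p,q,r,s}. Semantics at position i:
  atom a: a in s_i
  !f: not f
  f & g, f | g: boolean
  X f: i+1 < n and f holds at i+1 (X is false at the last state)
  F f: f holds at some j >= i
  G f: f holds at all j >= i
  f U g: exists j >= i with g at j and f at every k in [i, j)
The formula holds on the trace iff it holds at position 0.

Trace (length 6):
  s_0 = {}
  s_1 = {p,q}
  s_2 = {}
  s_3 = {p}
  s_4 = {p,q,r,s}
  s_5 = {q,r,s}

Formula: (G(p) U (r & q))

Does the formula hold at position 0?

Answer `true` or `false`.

Answer: false

Derivation:
s_0={}: (G(p) U (r & q))=False G(p)=False p=False (r & q)=False r=False q=False
s_1={p,q}: (G(p) U (r & q))=False G(p)=False p=True (r & q)=False r=False q=True
s_2={}: (G(p) U (r & q))=False G(p)=False p=False (r & q)=False r=False q=False
s_3={p}: (G(p) U (r & q))=False G(p)=False p=True (r & q)=False r=False q=False
s_4={p,q,r,s}: (G(p) U (r & q))=True G(p)=False p=True (r & q)=True r=True q=True
s_5={q,r,s}: (G(p) U (r & q))=True G(p)=False p=False (r & q)=True r=True q=True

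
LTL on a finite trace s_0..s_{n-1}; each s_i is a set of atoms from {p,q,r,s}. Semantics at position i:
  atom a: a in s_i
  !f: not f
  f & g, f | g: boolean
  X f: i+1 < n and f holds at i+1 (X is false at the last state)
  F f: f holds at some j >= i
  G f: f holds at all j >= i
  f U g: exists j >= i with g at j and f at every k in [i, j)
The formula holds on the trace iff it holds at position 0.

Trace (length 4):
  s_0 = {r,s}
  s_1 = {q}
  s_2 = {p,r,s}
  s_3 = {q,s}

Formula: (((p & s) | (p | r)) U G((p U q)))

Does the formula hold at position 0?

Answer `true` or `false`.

s_0={r,s}: (((p & s) | (p | r)) U G((p U q)))=True ((p & s) | (p | r))=True (p & s)=False p=False s=True (p | r)=True r=True G((p U q))=False (p U q)=False q=False
s_1={q}: (((p & s) | (p | r)) U G((p U q)))=True ((p & s) | (p | r))=False (p & s)=False p=False s=False (p | r)=False r=False G((p U q))=True (p U q)=True q=True
s_2={p,r,s}: (((p & s) | (p | r)) U G((p U q)))=True ((p & s) | (p | r))=True (p & s)=True p=True s=True (p | r)=True r=True G((p U q))=True (p U q)=True q=False
s_3={q,s}: (((p & s) | (p | r)) U G((p U q)))=True ((p & s) | (p | r))=False (p & s)=False p=False s=True (p | r)=False r=False G((p U q))=True (p U q)=True q=True

Answer: true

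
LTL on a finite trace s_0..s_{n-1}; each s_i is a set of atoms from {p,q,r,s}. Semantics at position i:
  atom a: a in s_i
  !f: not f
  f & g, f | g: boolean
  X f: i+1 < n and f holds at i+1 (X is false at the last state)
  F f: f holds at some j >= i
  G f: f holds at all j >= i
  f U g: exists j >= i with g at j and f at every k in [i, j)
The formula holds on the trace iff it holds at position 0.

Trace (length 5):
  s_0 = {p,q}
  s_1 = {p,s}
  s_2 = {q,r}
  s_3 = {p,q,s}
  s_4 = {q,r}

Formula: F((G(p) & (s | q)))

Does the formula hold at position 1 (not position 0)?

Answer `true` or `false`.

s_0={p,q}: F((G(p) & (s | q)))=False (G(p) & (s | q))=False G(p)=False p=True (s | q)=True s=False q=True
s_1={p,s}: F((G(p) & (s | q)))=False (G(p) & (s | q))=False G(p)=False p=True (s | q)=True s=True q=False
s_2={q,r}: F((G(p) & (s | q)))=False (G(p) & (s | q))=False G(p)=False p=False (s | q)=True s=False q=True
s_3={p,q,s}: F((G(p) & (s | q)))=False (G(p) & (s | q))=False G(p)=False p=True (s | q)=True s=True q=True
s_4={q,r}: F((G(p) & (s | q)))=False (G(p) & (s | q))=False G(p)=False p=False (s | q)=True s=False q=True
Evaluating at position 1: result = False

Answer: false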